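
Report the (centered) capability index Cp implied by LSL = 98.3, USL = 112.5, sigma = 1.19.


Cp = (USL - LSL) / (6 * sigma)
= (112.5 - 98.3) / (6 * 1.19)
= 14.2000 / 7.1400
= 1.9888

1.9888


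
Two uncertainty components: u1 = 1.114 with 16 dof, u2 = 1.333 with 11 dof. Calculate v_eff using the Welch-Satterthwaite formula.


uc = sqrt(u1^2 + u2^2) = sqrt(1.114^2 + 1.333^2) = 1.7372061
v_eff = uc^4 / (u1^4/v1 + u2^4/v2)
= 1.7372061^4 / (1.114^4/16 + 1.333^4/11)
= 9.1076301 / 0.38328485
v_eff = 23.7620

23.7620


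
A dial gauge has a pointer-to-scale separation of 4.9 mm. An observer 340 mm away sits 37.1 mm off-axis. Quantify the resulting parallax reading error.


error = h * offset / d
= 4.9 * 37.1 / 340
= 0.5347

0.5347


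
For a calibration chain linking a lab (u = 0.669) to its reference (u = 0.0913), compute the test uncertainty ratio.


TUR = u_lab / u_ref
= 0.669 / 0.0913
= 7.3275

7.3275


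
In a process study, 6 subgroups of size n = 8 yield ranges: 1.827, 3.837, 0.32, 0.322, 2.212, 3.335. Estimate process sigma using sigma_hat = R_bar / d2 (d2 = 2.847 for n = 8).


R_bar = (1.827 + 3.837 + 0.32 + 0.322 + 2.212 + 3.335) / 6
R_bar = 11.853 / 6 = 1.9755
sigma_hat = R_bar / d2 = 1.9755 / 2.847 = 0.6939

0.6939


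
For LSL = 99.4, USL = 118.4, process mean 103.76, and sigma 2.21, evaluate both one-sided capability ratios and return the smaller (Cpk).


Cpu = (USL - mean) / (3*sigma) = (118.4 - 103.76) / (3*2.21) = 2.2081
Cpl = (mean - LSL) / (3*sigma) = (103.76 - 99.4) / (3*2.21) = 0.6576
Cpk = min(Cpu, Cpl) = 0.6576

0.6576


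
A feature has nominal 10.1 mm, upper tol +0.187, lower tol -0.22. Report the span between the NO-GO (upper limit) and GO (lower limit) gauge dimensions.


GO = nominal - lower_tol (smallest hole = maximum material condition)
GO = 10.1 - 0.22 = 9.88
NO-GO = nominal + upper_tol (largest hole = least material condition)
NO-GO = 10.1 + 0.187 = 10.287
spread = NO-GO - GO = 10.287 - 9.88 = 0.4070

0.4070


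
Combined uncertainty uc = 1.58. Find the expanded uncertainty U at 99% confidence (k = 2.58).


U = k * uc
U = 2.58 * 1.58
U = 4.0764

4.0764


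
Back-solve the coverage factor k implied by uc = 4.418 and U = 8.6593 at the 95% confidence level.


k = U / uc
k = 8.6593 / 4.418
k = 1.96

1.96


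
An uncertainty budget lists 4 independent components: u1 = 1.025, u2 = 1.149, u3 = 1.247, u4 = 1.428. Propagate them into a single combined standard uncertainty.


uc = sqrt(1.025^2 + 1.149^2 + 1.247^2 + 1.428^2)
uc = sqrt(5.965019)
uc = 2.4423

2.4423


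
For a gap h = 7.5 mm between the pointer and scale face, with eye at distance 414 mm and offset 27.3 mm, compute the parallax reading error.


error = h * offset / d
= 7.5 * 27.3 / 414
= 0.4946

0.4946


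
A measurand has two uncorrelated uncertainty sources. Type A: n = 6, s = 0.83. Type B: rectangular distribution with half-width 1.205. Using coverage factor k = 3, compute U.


u_A = s / sqrt(n) = 0.83 / sqrt(6) = 0.33884608
u_B = half_width / sqrt(3) = 1.205 / sqrt(3) = 0.69570707
uc = sqrt(u_A^2 + u_B^2) = sqrt(0.33884608^2 + 0.69570707^2) = 0.77383783
U = k * uc = 3 * 0.77383783
U = 2.3215

2.3215


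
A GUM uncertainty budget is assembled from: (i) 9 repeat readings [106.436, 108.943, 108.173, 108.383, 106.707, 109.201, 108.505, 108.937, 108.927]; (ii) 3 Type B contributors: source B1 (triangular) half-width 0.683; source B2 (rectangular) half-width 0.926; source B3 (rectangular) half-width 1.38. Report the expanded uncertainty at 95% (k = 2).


mean = (106.436 + 108.943 + 108.173 + 108.383 + 106.707 + 109.201 + 108.505 + 108.937 + 108.927) / 9 = 108.2457778
s = sqrt(sum((x - mean)^2)/(n-1)) = 1.0046688
u_A = s / sqrt(n) = 1.0046688 / sqrt(9) = 0.3348896
u_B1 = 0.683 / sqrt(6) = 0.27883358
u_B2 = 0.926 / sqrt(3) = 0.53462635
u_B3 = 1.38 / sqrt(3) = 0.79674337
uc = sqrt(0.3348896^2 + 0.27883358^2 + 0.53462635^2 + 0.79674337^2) = 1.0538143
U = k * uc = 2 * 1.0538143
U = 2.1076

2.1076


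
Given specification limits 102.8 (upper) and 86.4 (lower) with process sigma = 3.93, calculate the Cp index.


Cp = (USL - LSL) / (6 * sigma)
= (102.8 - 86.4) / (6 * 3.93)
= 16.4000 / 23.5800
= 0.6955

0.6955


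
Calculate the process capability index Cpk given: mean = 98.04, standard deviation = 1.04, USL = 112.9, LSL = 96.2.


Cpu = (USL - mean) / (3*sigma) = (112.9 - 98.04) / (3*1.04) = 4.7628
Cpl = (mean - LSL) / (3*sigma) = (98.04 - 96.2) / (3*1.04) = 0.5897
Cpk = min(Cpu, Cpl) = 0.5897

0.5897


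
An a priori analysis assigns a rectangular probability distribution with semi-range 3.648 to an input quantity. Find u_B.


u_B = half_width / sqrt(3)
u_B = 3.648 / 1.7320508
u_B = 2.1062

2.1062


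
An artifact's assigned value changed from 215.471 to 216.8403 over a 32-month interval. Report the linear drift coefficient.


rate = (v2 - v1) / months
= (216.8403 - 215.471) / 32
= 1.3693 / 32
= 0.0428

0.0428


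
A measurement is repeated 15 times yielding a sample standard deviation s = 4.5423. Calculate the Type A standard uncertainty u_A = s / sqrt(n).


u_A = s / sqrt(n)
u_A = 4.5423 / sqrt(15)
u_A = 4.5423 / 3.8729833
u_A = 1.1728

1.1728


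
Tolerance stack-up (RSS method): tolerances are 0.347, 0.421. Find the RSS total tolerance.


RSS = sqrt(0.347^2 + 0.421^2)
= sqrt(0.29765)
= 0.5456

0.5456


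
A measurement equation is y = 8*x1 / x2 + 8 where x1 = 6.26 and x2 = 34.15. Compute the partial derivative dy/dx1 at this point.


y = 8*x1 / x2 + 8
dy/dx1 = 8/x2
Evaluate at x2 = 34.15: c1 = 8 / 34.15
c1 = 0.2343

0.2343


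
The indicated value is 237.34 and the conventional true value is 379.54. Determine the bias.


Systematic error = measured - true
= 237.34 - 379.54
= -142.2000

-142.2000


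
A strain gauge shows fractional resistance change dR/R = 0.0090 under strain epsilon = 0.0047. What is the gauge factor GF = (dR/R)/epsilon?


GF = (dR/R) / epsilon
= 0.0090 / 0.0047
= 1.9149

1.9149


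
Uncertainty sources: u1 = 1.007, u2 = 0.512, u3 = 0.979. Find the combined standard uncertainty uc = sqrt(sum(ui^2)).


uc = sqrt(1.007^2 + 0.512^2 + 0.979^2)
uc = sqrt(2.234634)
uc = 1.4949

1.4949


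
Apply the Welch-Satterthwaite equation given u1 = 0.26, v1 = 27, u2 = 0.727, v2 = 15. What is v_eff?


uc = sqrt(u1^2 + u2^2) = sqrt(0.26^2 + 0.727^2) = 0.77209391
v_eff = uc^4 / (u1^4/v1 + u2^4/v2)
= 0.77209391^4 / (0.26^4/27 + 0.727^4/15)
= 0.35536979 / 0.018792111
v_eff = 18.9106

18.9106


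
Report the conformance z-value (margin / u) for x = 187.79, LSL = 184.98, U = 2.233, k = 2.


u = U / k = 2.233 / 2 = 1.1165
margin = |LSL - x| = |184.98 - 187.79| = 2.81
z = margin / u = 2.81 / 1.1165
z = 2.5168

2.5168


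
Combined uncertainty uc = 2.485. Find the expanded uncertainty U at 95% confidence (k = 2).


U = k * uc
U = 2 * 2.485
U = 4.9700

4.9700


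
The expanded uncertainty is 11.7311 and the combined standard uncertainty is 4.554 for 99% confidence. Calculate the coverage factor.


k = U / uc
k = 11.7311 / 4.554
k = 2.576

2.576


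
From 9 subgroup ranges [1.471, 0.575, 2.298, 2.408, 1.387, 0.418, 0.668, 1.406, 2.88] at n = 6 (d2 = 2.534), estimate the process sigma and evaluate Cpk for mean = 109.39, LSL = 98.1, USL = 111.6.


R_bar = (1.471 + 0.575 + 2.298 + 2.408 + 1.387 + 0.418 + 0.668 + 1.406 + 2.88) / 9 = 1.5012222
sigma = R_bar / d2 = 1.5012222 / 2.534 = 0.59243181
Cp = (USL - LSL)/(6*sigma) = (111.6 - 98.1)/(6*0.59243181) = 3.7979
Cpu = (111.6 - 109.39)/(3*0.59243181) = 1.2435
Cpl = (109.39 - 98.1)/(3*0.59243181) = 6.3523
Cpk = min(Cpu, Cpl) = 1.2435

1.2435


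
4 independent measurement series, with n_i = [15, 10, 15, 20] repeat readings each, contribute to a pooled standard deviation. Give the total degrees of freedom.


nu = sum_i (n_i - 1)
nu = ((15 - 1) + (10 - 1) + (15 - 1) + (20 - 1))
nu = 14 + 9 + 14 + 19
nu = 56

56


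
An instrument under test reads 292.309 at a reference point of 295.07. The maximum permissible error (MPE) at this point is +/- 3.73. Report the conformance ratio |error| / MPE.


e = indication - reference = 292.309 - 295.07 = -2.7610
|e| = 2.7610
ratio = |e| / MPE = 2.7610 / 3.73
ratio = 0.7402

0.7402


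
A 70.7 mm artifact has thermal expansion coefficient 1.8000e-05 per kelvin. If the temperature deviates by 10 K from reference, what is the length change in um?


dL = L * alpha * dT
= 70.7 * 1.8000e-05 * 10
= 0.0127260 mm
dL_um = 0.0127260 * 1000 = 12.7260 um

12.7260


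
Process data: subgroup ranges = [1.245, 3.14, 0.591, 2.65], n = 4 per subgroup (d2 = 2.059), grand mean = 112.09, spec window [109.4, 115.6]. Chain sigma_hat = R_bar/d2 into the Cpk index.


R_bar = (1.245 + 3.14 + 0.591 + 2.65) / 4 = 1.9065
sigma = R_bar / d2 = 1.9065 / 2.059 = 0.92593492
Cp = (USL - LSL)/(6*sigma) = (115.6 - 109.4)/(6*0.92593492) = 1.1160
Cpu = (115.6 - 112.09)/(3*0.92593492) = 1.2636
Cpl = (112.09 - 109.4)/(3*0.92593492) = 0.9684
Cpk = min(Cpu, Cpl) = 0.9684

0.9684


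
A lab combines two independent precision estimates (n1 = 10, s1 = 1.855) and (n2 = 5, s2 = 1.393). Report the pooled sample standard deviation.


s_p = sqrt(((n1-1)*s1^2 + (n2-1)*s2^2) / (n1+n2-2))
numerator = (10-1)*1.855^2 + (5-1)*1.393^2 = 30.969225 + 7.761796 = 38.731021
denominator = 10 + 5 - 2 = 13
s_p^2 = 38.731021 / 13 = 2.9793093
s_p = sqrt(2.9793093) = 1.7261

1.7261


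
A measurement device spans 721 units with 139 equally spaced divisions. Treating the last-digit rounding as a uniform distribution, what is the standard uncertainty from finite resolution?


resolution = range / divisions
resolution = 721 / 139 = 5.1870504
u_res = resolution / (2*sqrt(3))
u_res = 5.1870504 / 3.4641016
u_res = 1.4974

1.4974


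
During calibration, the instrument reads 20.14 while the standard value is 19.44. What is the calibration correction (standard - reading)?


Correction = standard - reading
= 19.44 - 20.14
= -0.7000

-0.7000


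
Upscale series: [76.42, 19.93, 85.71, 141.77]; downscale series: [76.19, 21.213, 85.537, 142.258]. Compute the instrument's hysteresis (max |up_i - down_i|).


|76.42 - 76.19| = 0.2300
|19.93 - 21.213| = 1.2830
|85.71 - 85.537| = 0.1730
|141.77 - 142.258| = 0.4880
hysteresis = max(diffs) = 1.2830

1.2830


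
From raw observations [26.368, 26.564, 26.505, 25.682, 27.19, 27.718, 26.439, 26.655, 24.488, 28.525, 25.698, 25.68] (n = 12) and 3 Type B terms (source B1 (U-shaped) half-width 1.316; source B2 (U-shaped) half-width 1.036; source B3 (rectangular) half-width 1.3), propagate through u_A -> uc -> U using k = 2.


mean = (26.368 + 26.564 + 26.505 + 25.682 + 27.19 + 27.718 + 26.439 + 26.655 + 24.488 + 28.525 + 25.698 + 25.68) / 12 = 26.45933333
s = sqrt(sum((x - mean)^2)/(n-1)) = 1.0497864
u_A = s / sqrt(n) = 1.0497864 / sqrt(12) = 0.30304723
u_B1 = 1.316 / sqrt(2) = 0.93055252
u_B2 = 1.036 / sqrt(2) = 0.73256263
u_B3 = 1.3 / sqrt(3) = 0.75055535
uc = sqrt(0.30304723^2 + 0.93055252^2 + 0.73256263^2 + 0.75055535^2) = 1.4344849
U = k * uc = 2 * 1.4344849
U = 2.8690

2.8690


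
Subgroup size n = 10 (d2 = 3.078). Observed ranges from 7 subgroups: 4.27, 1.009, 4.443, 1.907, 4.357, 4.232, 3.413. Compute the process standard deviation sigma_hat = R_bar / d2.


R_bar = (4.27 + 1.009 + 4.443 + 1.907 + 4.357 + 4.232 + 3.413) / 7
R_bar = 23.631 / 7 = 3.3758571
sigma_hat = R_bar / d2 = 3.3758571 / 3.078 = 1.0968

1.0968


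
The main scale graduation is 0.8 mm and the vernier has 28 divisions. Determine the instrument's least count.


LC = MSD / n_div
= 0.8 / 28
= 0.0286

0.0286


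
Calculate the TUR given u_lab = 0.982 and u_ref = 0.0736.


TUR = u_lab / u_ref
= 0.982 / 0.0736
= 13.3424

13.3424


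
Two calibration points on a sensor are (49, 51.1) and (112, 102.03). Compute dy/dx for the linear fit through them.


slope = (y2 - y1) / (x2 - x1)
= (102.03 - 51.1) / (112 - 49)
= 50.9300 / 63
= 0.8084

0.8084


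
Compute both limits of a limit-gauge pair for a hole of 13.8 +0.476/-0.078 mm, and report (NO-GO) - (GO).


GO = nominal - lower_tol (smallest hole = maximum material condition)
GO = 13.8 - 0.078 = 13.722
NO-GO = nominal + upper_tol (largest hole = least material condition)
NO-GO = 13.8 + 0.476 = 14.276
spread = NO-GO - GO = 14.276 - 13.722 = 0.5540

0.5540


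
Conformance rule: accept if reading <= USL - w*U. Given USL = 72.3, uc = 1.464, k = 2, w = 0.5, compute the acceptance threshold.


U = k * uc = 2 * 1.464 = 2.928
guard band g = w * U = 0.5 * 2.928 = 1.464
AL = USL - g = 72.3 - 1.464
AL = 70.8360

70.8360


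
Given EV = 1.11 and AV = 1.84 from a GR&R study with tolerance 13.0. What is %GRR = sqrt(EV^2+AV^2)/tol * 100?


GRR = sqrt(EV^2 + AV^2) = sqrt(1.11^2 + 1.84^2) = 2.1488834
%GRR = GRR / tol * 100 = 2.1488834 / 13.0 * 100
%GRR = 16.5299

16.5299


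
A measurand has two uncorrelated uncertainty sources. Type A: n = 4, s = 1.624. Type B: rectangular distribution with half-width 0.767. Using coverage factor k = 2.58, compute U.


u_A = s / sqrt(n) = 1.624 / sqrt(4) = 0.812
u_B = half_width / sqrt(3) = 0.767 / sqrt(3) = 0.44282766
uc = sqrt(u_A^2 + u_B^2) = sqrt(0.812^2 + 0.44282766^2) = 0.92490018
U = k * uc = 2.58 * 0.92490018
U = 2.3862

2.3862


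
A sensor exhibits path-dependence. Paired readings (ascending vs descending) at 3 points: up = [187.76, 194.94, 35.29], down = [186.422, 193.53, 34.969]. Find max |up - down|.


|187.76 - 186.422| = 1.3380
|194.94 - 193.53| = 1.4100
|35.29 - 34.969| = 0.3210
hysteresis = max(diffs) = 1.4100

1.4100


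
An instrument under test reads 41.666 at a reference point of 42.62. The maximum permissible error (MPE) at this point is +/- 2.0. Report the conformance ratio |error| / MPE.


e = indication - reference = 41.666 - 42.62 = -0.9540
|e| = 0.9540
ratio = |e| / MPE = 0.9540 / 2.0
ratio = 0.4770

0.4770


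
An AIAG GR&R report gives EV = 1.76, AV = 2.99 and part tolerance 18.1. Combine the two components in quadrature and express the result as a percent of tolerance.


GRR = sqrt(EV^2 + AV^2) = sqrt(1.76^2 + 2.99^2) = 3.4695389
%GRR = GRR / tol * 100 = 3.4695389 / 18.1 * 100
%GRR = 19.1687

19.1687


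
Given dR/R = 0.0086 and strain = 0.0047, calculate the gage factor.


GF = (dR/R) / epsilon
= 0.0086 / 0.0047
= 1.8298

1.8298


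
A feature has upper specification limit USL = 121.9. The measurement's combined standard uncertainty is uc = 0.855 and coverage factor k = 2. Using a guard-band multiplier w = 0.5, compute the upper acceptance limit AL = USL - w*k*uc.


U = k * uc = 2 * 0.855 = 1.71
guard band g = w * U = 0.5 * 1.71 = 0.855
AL = USL - g = 121.9 - 0.855
AL = 121.0450

121.0450


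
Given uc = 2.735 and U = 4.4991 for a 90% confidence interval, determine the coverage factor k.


k = U / uc
k = 4.4991 / 2.735
k = 1.645

1.645


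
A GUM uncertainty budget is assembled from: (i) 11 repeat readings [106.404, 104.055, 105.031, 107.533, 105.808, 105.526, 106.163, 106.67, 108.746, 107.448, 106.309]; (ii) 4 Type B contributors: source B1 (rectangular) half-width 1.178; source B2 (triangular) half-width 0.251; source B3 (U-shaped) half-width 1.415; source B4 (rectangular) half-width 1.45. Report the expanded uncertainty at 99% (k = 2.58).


mean = (106.404 + 104.055 + 105.031 + 107.533 + 105.808 + 105.526 + 106.163 + 106.67 + 108.746 + 107.448 + 106.309) / 11 = 106.3357273
s = sqrt(sum((x - mean)^2)/(n-1)) = 1.2831664
u_A = s / sqrt(n) = 1.2831664 / sqrt(11) = 0.38688923
u_B1 = 1.178 / sqrt(3) = 0.68011862
u_B2 = 0.251 / sqrt(6) = 0.10247032
u_B3 = 1.415 / sqrt(2) = 1.0005561
u_B4 = 1.45 / sqrt(3) = 0.83715789
uc = sqrt(0.38688923^2 + 0.68011862^2 + 0.10247032^2 + 1.0005561^2 + 0.83715789^2) = 1.5246936
U = k * uc = 2.58 * 1.5246936
U = 3.9337

3.9337


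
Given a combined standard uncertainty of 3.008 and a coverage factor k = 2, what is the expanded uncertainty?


U = k * uc
U = 2 * 3.008
U = 6.0160

6.0160


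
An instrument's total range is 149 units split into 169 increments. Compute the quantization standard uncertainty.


resolution = range / divisions
resolution = 149 / 169 = 0.8816568
u_res = resolution / (2*sqrt(3))
u_res = 0.8816568 / 3.4641016
u_res = 0.2545

0.2545


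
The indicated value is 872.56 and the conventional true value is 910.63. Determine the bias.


Systematic error = measured - true
= 872.56 - 910.63
= -38.0700

-38.0700


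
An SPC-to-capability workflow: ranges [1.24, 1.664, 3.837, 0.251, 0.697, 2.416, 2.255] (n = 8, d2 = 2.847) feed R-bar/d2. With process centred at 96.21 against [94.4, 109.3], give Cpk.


R_bar = (1.24 + 1.664 + 3.837 + 0.251 + 0.697 + 2.416 + 2.255) / 7 = 1.7657143
sigma = R_bar / d2 = 1.7657143 / 2.847 = 0.62020172
Cp = (USL - LSL)/(6*sigma) = (109.3 - 94.4)/(6*0.62020172) = 4.0041
Cpu = (109.3 - 96.21)/(3*0.62020172) = 7.0353
Cpl = (96.21 - 94.4)/(3*0.62020172) = 0.9728
Cpk = min(Cpu, Cpl) = 0.9728

0.9728


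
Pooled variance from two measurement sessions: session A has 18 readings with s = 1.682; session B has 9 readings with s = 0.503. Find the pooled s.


s_p = sqrt(((n1-1)*s1^2 + (n2-1)*s2^2) / (n1+n2-2))
numerator = (18-1)*1.682^2 + (9-1)*0.503^2 = 48.095108 + 2.024072 = 50.11918
denominator = 18 + 9 - 2 = 25
s_p^2 = 50.11918 / 25 = 2.0047672
s_p = sqrt(2.0047672) = 1.4159

1.4159


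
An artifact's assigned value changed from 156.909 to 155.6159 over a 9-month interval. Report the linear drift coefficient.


rate = (v2 - v1) / months
= (155.6159 - 156.909) / 9
= -1.2931 / 9
= -0.1437

-0.1437


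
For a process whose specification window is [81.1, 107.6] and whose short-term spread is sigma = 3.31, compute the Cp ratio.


Cp = (USL - LSL) / (6 * sigma)
= (107.6 - 81.1) / (6 * 3.31)
= 26.5000 / 19.8600
= 1.3343

1.3343


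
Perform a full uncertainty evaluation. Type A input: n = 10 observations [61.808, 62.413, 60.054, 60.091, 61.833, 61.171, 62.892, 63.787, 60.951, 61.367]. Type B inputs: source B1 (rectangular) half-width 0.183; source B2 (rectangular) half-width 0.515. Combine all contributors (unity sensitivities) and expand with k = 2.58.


mean = (61.808 + 62.413 + 60.054 + 60.091 + 61.833 + 61.171 + 62.892 + 63.787 + 60.951 + 61.367) / 10 = 61.6367
s = sqrt(sum((x - mean)^2)/(n-1)) = 1.1796428
u_A = s / sqrt(n) = 1.1796428 / sqrt(10) = 0.37303581
u_B1 = 0.183 / sqrt(3) = 0.1056551
u_B2 = 0.515 / sqrt(3) = 0.29733539
uc = sqrt(0.37303581^2 + 0.1056551^2 + 0.29733539^2) = 0.48859702
U = k * uc = 2.58 * 0.48859702
U = 1.2606

1.2606


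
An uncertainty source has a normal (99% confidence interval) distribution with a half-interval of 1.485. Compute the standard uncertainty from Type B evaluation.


u_B = half_width / 2.576
u_B = 1.485 / 2.576
u_B = 0.5765

0.5765


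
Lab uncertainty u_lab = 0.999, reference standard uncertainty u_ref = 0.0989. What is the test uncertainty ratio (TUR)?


TUR = u_lab / u_ref
= 0.999 / 0.0989
= 10.1011

10.1011


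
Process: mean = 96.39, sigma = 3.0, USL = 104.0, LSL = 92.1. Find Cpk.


Cpu = (USL - mean) / (3*sigma) = (104.0 - 96.39) / (3*3.0) = 0.8456
Cpl = (mean - LSL) / (3*sigma) = (96.39 - 92.1) / (3*3.0) = 0.4767
Cpk = min(Cpu, Cpl) = 0.4767

0.4767


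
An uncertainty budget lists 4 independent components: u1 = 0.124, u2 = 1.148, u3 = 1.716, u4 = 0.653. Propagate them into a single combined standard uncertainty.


uc = sqrt(0.124^2 + 1.148^2 + 1.716^2 + 0.653^2)
uc = sqrt(4.704345)
uc = 2.1690

2.1690


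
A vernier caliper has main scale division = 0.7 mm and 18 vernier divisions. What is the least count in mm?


LC = MSD / n_div
= 0.7 / 18
= 0.0389

0.0389


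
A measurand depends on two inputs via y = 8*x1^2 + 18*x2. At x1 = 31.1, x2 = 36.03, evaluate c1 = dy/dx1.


y = 8*x1^2 + 18*x2
dy/dx1 = 2*8*x1
Evaluate at x1 = 31.1: c1 = 16 * 31.1
c1 = 497.6000

497.6000


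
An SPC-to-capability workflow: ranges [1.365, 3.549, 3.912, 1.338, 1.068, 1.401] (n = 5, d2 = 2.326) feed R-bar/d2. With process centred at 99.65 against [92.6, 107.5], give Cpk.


R_bar = (1.365 + 3.549 + 3.912 + 1.338 + 1.068 + 1.401) / 6 = 2.1055
sigma = R_bar / d2 = 2.1055 / 2.326 = 0.90520206
Cp = (USL - LSL)/(6*sigma) = (107.5 - 92.6)/(6*0.90520206) = 2.7434
Cpu = (107.5 - 99.65)/(3*0.90520206) = 2.8907
Cpl = (99.65 - 92.6)/(3*0.90520206) = 2.5961
Cpk = min(Cpu, Cpl) = 2.5961

2.5961


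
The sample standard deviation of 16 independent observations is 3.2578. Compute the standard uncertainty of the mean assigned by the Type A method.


u_A = s / sqrt(n)
u_A = 3.2578 / sqrt(16)
u_A = 3.2578 / 4
u_A = 0.8145

0.8145


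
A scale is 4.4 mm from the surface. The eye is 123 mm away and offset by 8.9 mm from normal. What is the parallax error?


error = h * offset / d
= 4.4 * 8.9 / 123
= 0.3184

0.3184


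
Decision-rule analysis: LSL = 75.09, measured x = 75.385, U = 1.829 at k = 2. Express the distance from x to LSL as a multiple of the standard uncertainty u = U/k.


u = U / k = 1.829 / 2 = 0.9145
margin = |LSL - x| = |75.09 - 75.385| = 0.295
z = margin / u = 0.295 / 0.9145
z = 0.3226

0.3226


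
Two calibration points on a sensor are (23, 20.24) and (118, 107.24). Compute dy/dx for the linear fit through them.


slope = (y2 - y1) / (x2 - x1)
= (107.24 - 20.24) / (118 - 23)
= 87.0000 / 95
= 0.9158

0.9158


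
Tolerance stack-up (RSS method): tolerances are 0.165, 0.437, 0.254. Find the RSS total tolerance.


RSS = sqrt(0.165^2 + 0.437^2 + 0.254^2)
= sqrt(0.28271)
= 0.5317

0.5317


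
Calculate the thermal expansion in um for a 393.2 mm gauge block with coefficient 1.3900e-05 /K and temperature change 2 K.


dL = L * alpha * dT
= 393.2 * 1.3900e-05 * 2
= 0.0109310 mm
dL_um = 0.0109310 * 1000 = 10.9310 um

10.9310


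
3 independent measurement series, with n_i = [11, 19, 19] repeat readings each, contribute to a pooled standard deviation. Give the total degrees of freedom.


nu = sum_i (n_i - 1)
nu = ((11 - 1) + (19 - 1) + (19 - 1))
nu = 10 + 18 + 18
nu = 46

46


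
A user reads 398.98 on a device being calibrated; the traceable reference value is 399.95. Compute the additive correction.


Correction = standard - reading
= 399.95 - 398.98
= 0.9700

0.9700


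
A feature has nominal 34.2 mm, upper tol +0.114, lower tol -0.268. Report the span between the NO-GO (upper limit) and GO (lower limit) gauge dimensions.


GO = nominal - lower_tol (smallest hole = maximum material condition)
GO = 34.2 - 0.268 = 33.932
NO-GO = nominal + upper_tol (largest hole = least material condition)
NO-GO = 34.2 + 0.114 = 34.314
spread = NO-GO - GO = 34.314 - 33.932 = 0.3820

0.3820


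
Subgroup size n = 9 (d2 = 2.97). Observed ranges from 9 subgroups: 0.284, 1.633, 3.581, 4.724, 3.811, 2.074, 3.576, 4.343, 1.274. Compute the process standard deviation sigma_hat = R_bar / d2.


R_bar = (0.284 + 1.633 + 3.581 + 4.724 + 3.811 + 2.074 + 3.576 + 4.343 + 1.274) / 9
R_bar = 25.3 / 9 = 2.8111111
sigma_hat = R_bar / d2 = 2.8111111 / 2.97 = 0.9465

0.9465


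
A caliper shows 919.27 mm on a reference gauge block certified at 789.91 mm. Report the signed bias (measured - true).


Systematic error = measured - true
= 919.27 - 789.91
= 129.3600

129.3600


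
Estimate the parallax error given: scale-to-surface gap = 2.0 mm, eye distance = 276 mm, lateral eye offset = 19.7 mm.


error = h * offset / d
= 2.0 * 19.7 / 276
= 0.1428

0.1428


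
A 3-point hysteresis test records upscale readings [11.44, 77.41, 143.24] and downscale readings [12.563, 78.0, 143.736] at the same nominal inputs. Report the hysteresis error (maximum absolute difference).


|11.44 - 12.563| = 1.1230
|77.41 - 78.0| = 0.5900
|143.24 - 143.736| = 0.4960
hysteresis = max(diffs) = 1.1230

1.1230


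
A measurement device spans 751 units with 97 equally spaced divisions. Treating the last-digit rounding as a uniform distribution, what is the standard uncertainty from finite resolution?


resolution = range / divisions
resolution = 751 / 97 = 7.742268
u_res = resolution / (2*sqrt(3))
u_res = 7.742268 / 3.4641016
u_res = 2.2350

2.2350


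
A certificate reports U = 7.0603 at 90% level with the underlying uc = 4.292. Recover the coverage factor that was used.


k = U / uc
k = 7.0603 / 4.292
k = 1.645

1.645


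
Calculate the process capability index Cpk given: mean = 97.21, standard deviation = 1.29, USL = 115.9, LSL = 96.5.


Cpu = (USL - mean) / (3*sigma) = (115.9 - 97.21) / (3*1.29) = 4.8295
Cpl = (mean - LSL) / (3*sigma) = (97.21 - 96.5) / (3*1.29) = 0.1835
Cpk = min(Cpu, Cpl) = 0.1835

0.1835


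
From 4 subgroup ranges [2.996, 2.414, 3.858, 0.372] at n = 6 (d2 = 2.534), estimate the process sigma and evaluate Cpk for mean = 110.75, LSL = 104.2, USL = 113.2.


R_bar = (2.996 + 2.414 + 3.858 + 0.372) / 4 = 2.41
sigma = R_bar / d2 = 2.41 / 2.534 = 0.95106551
Cp = (USL - LSL)/(6*sigma) = (113.2 - 104.2)/(6*0.95106551) = 1.5772
Cpu = (113.2 - 110.75)/(3*0.95106551) = 0.8587
Cpl = (110.75 - 104.2)/(3*0.95106551) = 2.2957
Cpk = min(Cpu, Cpl) = 0.8587

0.8587


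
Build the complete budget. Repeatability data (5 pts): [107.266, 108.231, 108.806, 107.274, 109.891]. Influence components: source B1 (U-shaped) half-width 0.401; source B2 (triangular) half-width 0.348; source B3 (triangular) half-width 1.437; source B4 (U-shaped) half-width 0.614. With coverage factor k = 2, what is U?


mean = (107.266 + 108.231 + 108.806 + 107.274 + 109.891) / 5 = 108.2936
s = sqrt(sum((x - mean)^2)/(n-1)) = 1.1083439
u_A = s / sqrt(n) = 1.1083439 / sqrt(5) = 0.49566646
u_B1 = 0.401 / sqrt(2) = 0.28354982
u_B2 = 0.348 / sqrt(6) = 0.14207041
u_B3 = 1.437 / sqrt(6) = 0.58665279
u_B4 = 0.614 / sqrt(2) = 0.43416356
uc = sqrt(0.49566646^2 + 0.28354982^2 + 0.14207041^2 + 0.58665279^2 + 0.43416356^2) = 0.93751226
U = k * uc = 2 * 0.93751226
U = 1.8750

1.8750


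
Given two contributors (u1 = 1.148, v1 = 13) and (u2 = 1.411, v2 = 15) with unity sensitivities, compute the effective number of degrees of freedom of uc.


uc = sqrt(u1^2 + u2^2) = sqrt(1.148^2 + 1.411^2) = 1.8190176
v_eff = uc^4 / (u1^4/v1 + u2^4/v2)
= 1.8190176^4 / (1.148^4/13 + 1.411^4/15)
= 10.948323 / 0.39785655
v_eff = 27.5183

27.5183


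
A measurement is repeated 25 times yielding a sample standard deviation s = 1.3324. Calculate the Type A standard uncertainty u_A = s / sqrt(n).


u_A = s / sqrt(n)
u_A = 1.3324 / sqrt(25)
u_A = 1.3324 / 5
u_A = 0.2665

0.2665


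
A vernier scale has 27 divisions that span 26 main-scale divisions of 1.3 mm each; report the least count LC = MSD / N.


LC = MSD / n_div
= 1.3 / 27
= 0.0481

0.0481


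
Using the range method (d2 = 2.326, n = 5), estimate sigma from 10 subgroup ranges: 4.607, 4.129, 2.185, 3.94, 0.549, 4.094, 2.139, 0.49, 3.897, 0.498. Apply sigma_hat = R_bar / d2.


R_bar = (4.607 + 4.129 + 2.185 + 3.94 + 0.549 + 4.094 + 2.139 + 0.49 + 3.897 + 0.498) / 10
R_bar = 26.528 / 10 = 2.6528
sigma_hat = R_bar / d2 = 2.6528 / 2.326 = 1.1405

1.1405


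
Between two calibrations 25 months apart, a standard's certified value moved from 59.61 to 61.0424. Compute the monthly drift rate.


rate = (v2 - v1) / months
= (61.0424 - 59.61) / 25
= 1.4324 / 25
= 0.0573

0.0573


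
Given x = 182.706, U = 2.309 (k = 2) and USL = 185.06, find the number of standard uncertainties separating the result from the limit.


u = U / k = 2.309 / 2 = 1.1545
margin = |USL - x| = |185.06 - 182.706| = 2.354
z = margin / u = 2.354 / 1.1545
z = 2.0390

2.0390


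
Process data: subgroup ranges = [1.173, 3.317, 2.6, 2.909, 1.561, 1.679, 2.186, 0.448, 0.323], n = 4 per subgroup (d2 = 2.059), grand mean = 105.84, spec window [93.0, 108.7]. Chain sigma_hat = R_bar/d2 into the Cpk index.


R_bar = (1.173 + 3.317 + 2.6 + 2.909 + 1.561 + 1.679 + 2.186 + 0.448 + 0.323) / 9 = 1.7995556
sigma = R_bar / d2 = 1.7995556 / 2.059 = 0.87399495
Cp = (USL - LSL)/(6*sigma) = (108.7 - 93.0)/(6*0.87399495) = 2.9939
Cpu = (108.7 - 105.84)/(3*0.87399495) = 1.0908
Cpl = (105.84 - 93.0)/(3*0.87399495) = 4.8971
Cpk = min(Cpu, Cpl) = 1.0908

1.0908


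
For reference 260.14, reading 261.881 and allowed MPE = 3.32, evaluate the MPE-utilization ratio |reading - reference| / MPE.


e = indication - reference = 261.881 - 260.14 = 1.7410
|e| = 1.7410
ratio = |e| / MPE = 1.7410 / 3.32
ratio = 0.5244

0.5244


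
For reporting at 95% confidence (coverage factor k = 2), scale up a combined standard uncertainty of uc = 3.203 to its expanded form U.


U = k * uc
U = 2 * 3.203
U = 6.4060

6.4060


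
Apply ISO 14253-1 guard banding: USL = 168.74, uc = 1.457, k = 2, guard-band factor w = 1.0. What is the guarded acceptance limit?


U = k * uc = 2 * 1.457 = 2.914
guard band g = w * U = 1.0 * 2.914 = 2.914
AL = USL - g = 168.74 - 2.914
AL = 165.8260

165.8260


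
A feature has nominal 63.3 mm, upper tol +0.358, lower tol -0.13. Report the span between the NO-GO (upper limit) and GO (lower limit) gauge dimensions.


GO = nominal - lower_tol (smallest hole = maximum material condition)
GO = 63.3 - 0.13 = 63.17
NO-GO = nominal + upper_tol (largest hole = least material condition)
NO-GO = 63.3 + 0.358 = 63.658
spread = NO-GO - GO = 63.658 - 63.17 = 0.4880

0.4880


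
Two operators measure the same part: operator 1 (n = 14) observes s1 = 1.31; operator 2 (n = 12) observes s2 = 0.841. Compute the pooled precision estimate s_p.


s_p = sqrt(((n1-1)*s1^2 + (n2-1)*s2^2) / (n1+n2-2))
numerator = (14-1)*1.31^2 + (12-1)*0.841^2 = 22.3093 + 7.780091 = 30.089391
denominator = 14 + 12 - 2 = 24
s_p^2 = 30.089391 / 24 = 1.2537246
s_p = sqrt(1.2537246) = 1.1197

1.1197


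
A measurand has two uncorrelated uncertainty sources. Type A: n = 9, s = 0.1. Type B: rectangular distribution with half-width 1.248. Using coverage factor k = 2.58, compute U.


u_A = s / sqrt(n) = 0.1 / sqrt(9) = 0.033333333
u_B = half_width / sqrt(3) = 1.248 / sqrt(3) = 0.72053314
uc = sqrt(u_A^2 + u_B^2) = sqrt(0.033333333^2 + 0.72053314^2) = 0.72130376
U = k * uc = 2.58 * 0.72130376
U = 1.8610

1.8610


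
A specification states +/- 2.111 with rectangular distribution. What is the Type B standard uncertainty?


u_B = half_width / sqrt(3)
u_B = 2.111 / 1.7320508
u_B = 1.2188

1.2188


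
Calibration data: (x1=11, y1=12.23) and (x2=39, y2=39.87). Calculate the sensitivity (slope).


slope = (y2 - y1) / (x2 - x1)
= (39.87 - 12.23) / (39 - 11)
= 27.6400 / 28
= 0.9871

0.9871


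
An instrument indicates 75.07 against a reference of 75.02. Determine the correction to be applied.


Correction = standard - reading
= 75.02 - 75.07
= -0.0500

-0.0500


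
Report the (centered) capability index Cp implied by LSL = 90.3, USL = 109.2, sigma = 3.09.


Cp = (USL - LSL) / (6 * sigma)
= (109.2 - 90.3) / (6 * 3.09)
= 18.9000 / 18.5400
= 1.0194

1.0194


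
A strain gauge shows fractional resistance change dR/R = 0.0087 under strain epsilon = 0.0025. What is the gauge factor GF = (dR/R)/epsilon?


GF = (dR/R) / epsilon
= 0.0087 / 0.0025
= 3.4800

3.4800


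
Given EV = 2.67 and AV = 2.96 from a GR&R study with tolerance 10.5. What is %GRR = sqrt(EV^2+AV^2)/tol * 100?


GRR = sqrt(EV^2 + AV^2) = sqrt(2.67^2 + 2.96^2) = 3.986289
%GRR = GRR / tol * 100 = 3.986289 / 10.5 * 100
%GRR = 37.9647

37.9647


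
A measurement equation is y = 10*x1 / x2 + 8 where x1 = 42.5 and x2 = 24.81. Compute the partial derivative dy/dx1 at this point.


y = 10*x1 / x2 + 8
dy/dx1 = 10/x2
Evaluate at x2 = 24.81: c1 = 10 / 24.81
c1 = 0.4031

0.4031


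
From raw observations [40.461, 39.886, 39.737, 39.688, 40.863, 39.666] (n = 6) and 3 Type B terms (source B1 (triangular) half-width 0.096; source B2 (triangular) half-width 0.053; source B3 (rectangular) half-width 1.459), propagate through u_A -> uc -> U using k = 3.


mean = (40.461 + 39.886 + 39.737 + 39.688 + 40.863 + 39.666) / 6 = 40.05016667
s = sqrt(sum((x - mean)^2)/(n-1)) = 0.49663967
u_A = s / sqrt(n) = 0.49663967 / sqrt(6) = 0.2027523
u_B1 = 0.096 / sqrt(6) = 0.039191836
u_B2 = 0.053 / sqrt(6) = 0.021637159
u_B3 = 1.459 / sqrt(3) = 0.84235404
uc = sqrt(0.2027523^2 + 0.039191836^2 + 0.021637159^2 + 0.84235404^2) = 0.86756728
U = k * uc = 3 * 0.86756728
U = 2.6027

2.6027


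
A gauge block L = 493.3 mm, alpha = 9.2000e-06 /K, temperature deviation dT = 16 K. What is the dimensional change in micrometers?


dL = L * alpha * dT
= 493.3 * 9.2000e-06 * 16
= 0.0726138 mm
dL_um = 0.0726138 * 1000 = 72.6138 um

72.6138


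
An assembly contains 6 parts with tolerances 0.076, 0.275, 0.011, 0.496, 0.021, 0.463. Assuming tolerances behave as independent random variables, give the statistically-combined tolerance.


RSS = sqrt(0.076^2 + 0.275^2 + 0.011^2 + 0.496^2 + 0.021^2 + 0.463^2)
= sqrt(0.542348)
= 0.7364

0.7364


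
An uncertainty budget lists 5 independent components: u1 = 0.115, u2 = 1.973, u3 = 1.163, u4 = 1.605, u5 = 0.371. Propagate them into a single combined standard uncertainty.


uc = sqrt(0.115^2 + 1.973^2 + 1.163^2 + 1.605^2 + 0.371^2)
uc = sqrt(7.972189)
uc = 2.8235

2.8235


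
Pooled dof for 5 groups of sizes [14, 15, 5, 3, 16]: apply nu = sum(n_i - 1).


nu = sum_i (n_i - 1)
nu = ((14 - 1) + (15 - 1) + (5 - 1) + (3 - 1) + (16 - 1))
nu = 13 + 14 + 4 + 2 + 15
nu = 48

48


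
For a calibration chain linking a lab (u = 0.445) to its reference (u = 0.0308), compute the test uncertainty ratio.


TUR = u_lab / u_ref
= 0.445 / 0.0308
= 14.4481

14.4481


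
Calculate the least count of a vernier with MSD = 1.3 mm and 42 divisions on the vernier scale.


LC = MSD / n_div
= 1.3 / 42
= 0.0310

0.0310


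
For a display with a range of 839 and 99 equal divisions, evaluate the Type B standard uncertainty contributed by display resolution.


resolution = range / divisions
resolution = 839 / 99 = 8.4747475
u_res = resolution / (2*sqrt(3))
u_res = 8.4747475 / 3.4641016
u_res = 2.4464

2.4464


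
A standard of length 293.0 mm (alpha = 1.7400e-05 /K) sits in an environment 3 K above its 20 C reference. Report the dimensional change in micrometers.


dL = L * alpha * dT
= 293.0 * 1.7400e-05 * 3
= 0.0152946 mm
dL_um = 0.0152946 * 1000 = 15.2946 um

15.2946


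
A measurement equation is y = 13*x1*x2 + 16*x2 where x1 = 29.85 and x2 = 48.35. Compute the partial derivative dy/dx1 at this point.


y = 13*x1*x2 + 16*x2
dy/dx1 = 13*x2
Evaluate at x2 = 48.35: c1 = 13 * 48.35
c1 = 628.5500

628.5500


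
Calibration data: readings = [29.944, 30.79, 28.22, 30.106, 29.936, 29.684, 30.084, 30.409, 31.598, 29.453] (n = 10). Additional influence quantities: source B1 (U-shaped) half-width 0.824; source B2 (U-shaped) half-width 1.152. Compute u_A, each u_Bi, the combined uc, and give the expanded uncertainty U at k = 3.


mean = (29.944 + 30.79 + 28.22 + 30.106 + 29.936 + 29.684 + 30.084 + 30.409 + 31.598 + 29.453) / 10 = 30.0224
s = sqrt(sum((x - mean)^2)/(n-1)) = 0.87768359
u_A = s / sqrt(n) = 0.87768359 / sqrt(10) = 0.27754792
u_B1 = 0.824 / sqrt(2) = 0.58265599
u_B2 = 1.152 / sqrt(2) = 0.81458701
uc = sqrt(0.27754792^2 + 0.58265599^2 + 0.81458701^2) = 1.0392655
U = k * uc = 3 * 1.0392655
U = 3.1178

3.1178


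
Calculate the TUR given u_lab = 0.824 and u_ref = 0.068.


TUR = u_lab / u_ref
= 0.824 / 0.068
= 12.1176

12.1176


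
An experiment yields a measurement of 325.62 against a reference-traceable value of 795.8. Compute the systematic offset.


Systematic error = measured - true
= 325.62 - 795.8
= -470.1800

-470.1800


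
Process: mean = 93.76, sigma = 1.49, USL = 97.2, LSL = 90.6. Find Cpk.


Cpu = (USL - mean) / (3*sigma) = (97.2 - 93.76) / (3*1.49) = 0.7696
Cpl = (mean - LSL) / (3*sigma) = (93.76 - 90.6) / (3*1.49) = 0.7069
Cpk = min(Cpu, Cpl) = 0.7069

0.7069


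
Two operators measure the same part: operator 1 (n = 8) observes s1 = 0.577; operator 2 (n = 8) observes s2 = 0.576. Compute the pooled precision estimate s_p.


s_p = sqrt(((n1-1)*s1^2 + (n2-1)*s2^2) / (n1+n2-2))
numerator = (8-1)*0.577^2 + (8-1)*0.576^2 = 2.330503 + 2.322432 = 4.652935
denominator = 8 + 8 - 2 = 14
s_p^2 = 4.652935 / 14 = 0.3323525
s_p = sqrt(0.3323525) = 0.5765

0.5765


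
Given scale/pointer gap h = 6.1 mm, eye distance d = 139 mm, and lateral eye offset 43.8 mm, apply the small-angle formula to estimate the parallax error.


error = h * offset / d
= 6.1 * 43.8 / 139
= 1.9222

1.9222


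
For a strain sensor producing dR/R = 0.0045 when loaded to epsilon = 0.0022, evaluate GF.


GF = (dR/R) / epsilon
= 0.0045 / 0.0022
= 2.0455

2.0455


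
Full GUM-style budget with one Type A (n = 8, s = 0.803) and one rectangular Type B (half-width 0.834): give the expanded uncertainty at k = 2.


u_A = s / sqrt(n) = 0.803 / sqrt(8) = 0.28390337
u_B = half_width / sqrt(3) = 0.834 / sqrt(3) = 0.48151012
uc = sqrt(u_A^2 + u_B^2) = sqrt(0.28390337^2 + 0.48151012^2) = 0.55897506
U = k * uc = 2 * 0.55897506
U = 1.1180

1.1180


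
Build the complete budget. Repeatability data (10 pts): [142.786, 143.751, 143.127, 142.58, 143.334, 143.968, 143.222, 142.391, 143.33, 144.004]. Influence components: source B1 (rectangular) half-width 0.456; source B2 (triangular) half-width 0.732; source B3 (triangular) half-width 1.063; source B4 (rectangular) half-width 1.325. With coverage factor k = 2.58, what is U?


mean = (142.786 + 143.751 + 143.127 + 142.58 + 143.334 + 143.968 + 143.222 + 142.391 + 143.33 + 144.004) / 10 = 143.2493
s = sqrt(sum((x - mean)^2)/(n-1)) = 0.55442484
u_A = s / sqrt(n) = 0.55442484 / sqrt(10) = 0.17532453
u_B1 = 0.456 / sqrt(3) = 0.26327172
u_B2 = 0.732 / sqrt(6) = 0.29883775
u_B3 = 1.063 / sqrt(6) = 0.43396793
u_B4 = 1.325 / sqrt(3) = 0.76498911
uc = sqrt(0.17532453^2 + 0.26327172^2 + 0.29883775^2 + 0.43396793^2 + 0.76498911^2) = 0.98127019
U = k * uc = 2.58 * 0.98127019
U = 2.5317

2.5317


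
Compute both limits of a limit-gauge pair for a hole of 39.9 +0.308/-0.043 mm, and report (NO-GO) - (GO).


GO = nominal - lower_tol (smallest hole = maximum material condition)
GO = 39.9 - 0.043 = 39.857
NO-GO = nominal + upper_tol (largest hole = least material condition)
NO-GO = 39.9 + 0.308 = 40.208
spread = NO-GO - GO = 40.208 - 39.857 = 0.3510

0.3510


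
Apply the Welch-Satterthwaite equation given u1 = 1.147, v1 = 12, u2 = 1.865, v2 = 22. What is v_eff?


uc = sqrt(u1^2 + u2^2) = sqrt(1.147^2 + 1.865^2) = 2.1894826
v_eff = uc^4 / (u1^4/v1 + u2^4/v2)
= 2.1894826^4 / (1.147^4/12 + 1.865^4/22)
= 22.980845 / 0.69414691
v_eff = 33.1066

33.1066


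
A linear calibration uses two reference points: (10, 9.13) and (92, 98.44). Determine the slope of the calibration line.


slope = (y2 - y1) / (x2 - x1)
= (98.44 - 9.13) / (92 - 10)
= 89.3100 / 82
= 1.0891

1.0891


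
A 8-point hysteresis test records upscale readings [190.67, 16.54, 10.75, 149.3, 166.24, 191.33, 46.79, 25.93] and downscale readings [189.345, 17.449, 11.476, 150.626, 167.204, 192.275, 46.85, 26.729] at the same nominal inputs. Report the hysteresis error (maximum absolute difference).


|190.67 - 189.345| = 1.3250
|16.54 - 17.449| = 0.9090
|10.75 - 11.476| = 0.7260
|149.3 - 150.626| = 1.3260
|166.24 - 167.204| = 0.9640
|191.33 - 192.275| = 0.9450
|46.79 - 46.85| = 0.0600
|25.93 - 26.729| = 0.7990
hysteresis = max(diffs) = 1.3260

1.3260


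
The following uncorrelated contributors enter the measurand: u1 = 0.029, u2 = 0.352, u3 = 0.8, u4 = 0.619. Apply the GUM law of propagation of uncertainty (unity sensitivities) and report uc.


uc = sqrt(0.029^2 + 0.352^2 + 0.8^2 + 0.619^2)
uc = sqrt(1.147906)
uc = 1.0714

1.0714


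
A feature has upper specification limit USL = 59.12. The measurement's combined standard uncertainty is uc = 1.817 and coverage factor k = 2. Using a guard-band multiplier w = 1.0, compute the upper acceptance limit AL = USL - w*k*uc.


U = k * uc = 2 * 1.817 = 3.634
guard band g = w * U = 1.0 * 3.634 = 3.634
AL = USL - g = 59.12 - 3.634
AL = 55.4860

55.4860


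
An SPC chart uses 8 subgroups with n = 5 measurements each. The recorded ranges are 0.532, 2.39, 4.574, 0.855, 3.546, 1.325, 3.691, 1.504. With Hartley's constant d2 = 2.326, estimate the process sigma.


R_bar = (0.532 + 2.39 + 4.574 + 0.855 + 3.546 + 1.325 + 3.691 + 1.504) / 8
R_bar = 18.417 / 8 = 2.302125
sigma_hat = R_bar / d2 = 2.302125 / 2.326 = 0.9897

0.9897
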